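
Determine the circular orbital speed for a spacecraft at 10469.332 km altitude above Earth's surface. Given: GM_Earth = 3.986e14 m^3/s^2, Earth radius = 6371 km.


r = R_E + alt = 6371.0 + 10469.332 = 16840.3320 km = 1.6840332e+07 m
v = sqrt(mu/r) = sqrt(3.986e14 / 1.6840332e+07) = 4865.1174 m/s = 4.8651 km/s

4.8651 km/s


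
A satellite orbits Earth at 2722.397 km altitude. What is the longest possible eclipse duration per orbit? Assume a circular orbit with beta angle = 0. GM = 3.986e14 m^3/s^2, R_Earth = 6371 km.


r = 9093.3970 km
T = 143.8299 min
Eclipse fraction = arcsin(R_E/r)/pi = arcsin(6371.0000/9093.3970)/pi
= arcsin(0.7006183)/pi = 0.2470924
Eclipse duration = 0.2470924 * 143.8299 = 35.5393 min

35.5393 minutes


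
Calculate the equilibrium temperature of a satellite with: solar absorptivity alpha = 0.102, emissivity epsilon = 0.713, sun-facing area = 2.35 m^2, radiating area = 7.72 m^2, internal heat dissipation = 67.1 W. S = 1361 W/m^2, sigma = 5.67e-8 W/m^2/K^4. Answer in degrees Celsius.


Numerator = alpha*S*A_sun + Q_int = 0.102*1361*2.35 + 67.1 = 393.3317 W
Denominator = eps*sigma*A_rad = 0.713*5.67e-8*7.72 = 3.1209721e-07 W/K^4
T^4 = 1.2602858e+09 K^4
T = 188.4158 K = -84.7342 C

-84.7342 degrees Celsius


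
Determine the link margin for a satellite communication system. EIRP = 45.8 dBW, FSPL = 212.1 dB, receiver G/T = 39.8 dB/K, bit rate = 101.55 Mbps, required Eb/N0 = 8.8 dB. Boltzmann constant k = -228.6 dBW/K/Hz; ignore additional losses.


C/N0 = EIRP - FSPL + G/T - k = 45.8 - 212.1 + 39.8 - (-228.6)
C/N0 = 102.1000 dB-Hz
R_b = 101.55 Mbps = 1.0155e+08 bps -> 10*log10(R_b) = 80.0668 dB-Hz
Eb/N0 = C/N0 - 10*log10(R_b) = 102.1000 - 80.0668 = 22.0332 dB
Margin = Eb/N0 - Eb/N0_req = 22.0332 - 8.8 = 13.2332 dB (link closes)

13.2332 dB


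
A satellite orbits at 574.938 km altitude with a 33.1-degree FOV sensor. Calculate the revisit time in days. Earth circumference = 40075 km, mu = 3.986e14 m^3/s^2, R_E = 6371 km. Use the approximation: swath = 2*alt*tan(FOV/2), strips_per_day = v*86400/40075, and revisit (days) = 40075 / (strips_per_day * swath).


swath = 2*574.938*tan(0.288852) = 341.7006 km
v = sqrt(mu/r) = 7575.3586 m/s = 7.5754 km/s
strips/day = v*86400/40075 = 7.5754*86400/40075 = 16.3322
coverage/day = strips * swath = 16.3322 * 341.7006 = 5580.7056 km
revisit = 40075 / 5580.7056 = 7.1810 days

7.1810 days


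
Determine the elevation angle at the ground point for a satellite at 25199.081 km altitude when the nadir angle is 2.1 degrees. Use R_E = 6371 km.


r = R_E + alt = 31570.0810 km
Law of sines in the satellite / Earth-center / ground-point triangle:
  sin(nadir)/R_E = sin(90 + el)/r  =>  cos(el) = (r/R_E)*sin(nadir)
cos(el) = (31570.0810 / 6371.0000) * sin(2.1 deg) = 0.1815798
el = arccos(0.1815798) = 79.5382 deg
(Earth-central angle = 90 - nadir - el = 8.3618 deg)

79.5382 degrees


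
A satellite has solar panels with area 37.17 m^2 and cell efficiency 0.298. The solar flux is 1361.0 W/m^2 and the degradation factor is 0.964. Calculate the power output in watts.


P = area * eta * S * degradation
P = 37.17 * 0.298 * 1361.0 * 0.964
P = 14532.6222 W

14532.6222 W


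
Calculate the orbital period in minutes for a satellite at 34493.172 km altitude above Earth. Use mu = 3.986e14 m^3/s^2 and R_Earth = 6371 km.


r = 40864.1720 km = 4.0864172e+07 m
T = 2*pi*sqrt(r^3/mu) = 2*pi*sqrt(6.8238286e+22 / 3.986e14)
T = 82210.1189 s = 1370.1686 min

1370.1686 minutes


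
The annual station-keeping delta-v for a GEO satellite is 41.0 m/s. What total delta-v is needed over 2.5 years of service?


dV = rate * years = 41.0 * 2.5
dV = 102.5000 m/s

102.5000 m/s


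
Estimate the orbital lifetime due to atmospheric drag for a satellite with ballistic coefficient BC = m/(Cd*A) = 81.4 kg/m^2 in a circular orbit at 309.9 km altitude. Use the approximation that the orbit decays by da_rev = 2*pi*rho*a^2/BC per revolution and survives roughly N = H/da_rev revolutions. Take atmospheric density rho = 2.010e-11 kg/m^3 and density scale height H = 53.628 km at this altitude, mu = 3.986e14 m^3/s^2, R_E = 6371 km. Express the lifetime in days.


a = R_E + alt = 6680.9000 km = 6.6809e+06 m
da_rev = 2*pi*rho*a^2/BC = 2*pi*2.010e-11*(6.6809e+06)^2/81.4 = 69.250269 m per revolution
N = H/da_rev = 53628.0000 m / 69.250269 m = 774.4085 revolutions
P = 2*pi*sqrt(a^3/mu) = 5434.5511 s
lifetime = N*P = 774.4085 * 5434.5511 = 4.2085628e+06 s = 48.7102 days

48.7102 days


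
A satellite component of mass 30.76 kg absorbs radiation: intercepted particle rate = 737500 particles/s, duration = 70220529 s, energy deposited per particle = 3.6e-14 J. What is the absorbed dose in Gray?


Total energy deposited = rate * time * E_per
  = 737500 * 70220529 * 3.6e-14 = 1.8644 J
Dose = E_total / mass = 1.8644 / 30.76
Dose = 0.06060972 Gy

0.0606 Gy


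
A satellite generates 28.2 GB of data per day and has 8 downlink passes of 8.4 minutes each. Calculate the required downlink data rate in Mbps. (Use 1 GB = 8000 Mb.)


total contact time = 8 * 8.4 * 60 = 4032.0000 s
data = 28.2 GB = 225600.0000 Mb
rate = 225600.0000 / 4032.0000 = 55.9524 Mbps

55.9524 Mbps


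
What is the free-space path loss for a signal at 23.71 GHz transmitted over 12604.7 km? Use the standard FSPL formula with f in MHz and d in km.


f = 23.71 GHz = 23710.0000 MHz
d = 12604.7 km
FSPL = 32.44 + 20*log10(23710.0000) + 20*log10(12604.7)
FSPL = 32.44 + 87.4986 + 82.0107
FSPL = 201.9493 dB

201.9493 dB


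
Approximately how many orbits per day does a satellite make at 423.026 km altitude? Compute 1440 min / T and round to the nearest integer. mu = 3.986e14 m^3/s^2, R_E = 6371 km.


r = 6.794026e+06 m
T = 2*pi*sqrt(r^3/mu) = 5573.1666 s = 92.8861 min
revs/day = 1440 / 92.8861 = 15.5029
Rounded: 16 revolutions per day

16 revolutions per day


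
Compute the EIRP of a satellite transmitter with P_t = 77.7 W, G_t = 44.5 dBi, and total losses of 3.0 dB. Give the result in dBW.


Pt = 77.7 W = 18.9042 dBW
EIRP = Pt_dBW + Gt - losses = 18.9042 + 44.5 - 3.0 = 60.4042 dBW

60.4042 dBW


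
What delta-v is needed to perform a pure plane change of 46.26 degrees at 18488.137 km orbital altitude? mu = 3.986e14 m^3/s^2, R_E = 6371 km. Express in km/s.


r = 24859.1370 km = 2.4859137e+07 m
V = sqrt(mu/r) = 4004.2909 m/s
di = 46.26 deg = 0.8073893 rad
dV = 2*V*sin(di/2) = 2*4004.2909*sin(0.4036947)
dV = 3145.9206 m/s = 3.1459 km/s

3.1459 km/s


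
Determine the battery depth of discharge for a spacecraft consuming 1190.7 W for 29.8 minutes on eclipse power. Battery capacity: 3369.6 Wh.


E_used = P * t / 60 = 1190.7 * 29.8 / 60 = 591.3810 Wh
DOD = E_used / E_total * 100 = 591.3810 / 3369.6 * 100
DOD = 17.5505 %

17.5505 %


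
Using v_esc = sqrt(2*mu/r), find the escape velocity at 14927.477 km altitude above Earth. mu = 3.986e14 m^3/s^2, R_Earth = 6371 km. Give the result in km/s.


r = 6371.0 + 14927.477 = 21298.4770 km = 2.1298477e+07 m
v_esc = sqrt(2*mu/r) = sqrt(2*3.986e14 / 2.1298477e+07)
v_esc = 6117.9986 m/s = 6.1180 km/s

6.1180 km/s


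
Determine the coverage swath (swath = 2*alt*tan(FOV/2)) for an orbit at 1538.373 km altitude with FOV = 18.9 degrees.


FOV = 18.9 deg = 0.3298672 rad
swath = 2 * alt * tan(FOV/2) = 2 * 1538.373 * tan(0.1649336)
swath = 2 * 1538.373 * 0.1664456
swath = 512.1109 km

512.1109 km


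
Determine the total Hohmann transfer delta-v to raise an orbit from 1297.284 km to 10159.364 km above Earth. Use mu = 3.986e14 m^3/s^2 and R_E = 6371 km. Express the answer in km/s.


r1 = 7668.2840 km = 7.668284e+06 m
r2 = 16530.3640 km = 1.6530364e+07 m
dv1 = sqrt(mu/r1)*(sqrt(2*r2/(r1+r2)) - 1) = 1217.4008 m/s
dv2 = sqrt(mu/r2)*(1 - sqrt(2*r1/(r1+r2))) = 1001.2467 m/s
total dv = |dv1| + |dv2| = 1217.4008 + 1001.2467 = 2218.6475 m/s = 2.2186 km/s

2.2186 km/s


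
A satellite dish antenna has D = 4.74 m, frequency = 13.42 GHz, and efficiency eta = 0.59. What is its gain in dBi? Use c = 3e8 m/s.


lambda = c/f = 3e8 / 1.342e+10 = 0.02235469 m
G = eta*(pi*D/lambda)^2 = 0.59*(pi*4.74/0.02235469)^2
G = 261800.7960 (linear)
G = 10*log10(261800.7960) = 54.1797 dBi

54.1797 dBi


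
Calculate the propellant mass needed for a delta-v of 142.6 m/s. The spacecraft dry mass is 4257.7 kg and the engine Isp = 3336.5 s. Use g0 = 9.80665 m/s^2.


ve = Isp * g0 = 3336.5 * 9.80665 = 32719.887725 m/s
mass ratio = exp(dv/ve) = exp(142.6/32719.887725) = 1.00436772
m_prop = m_dry * (mr - 1) = 4257.7 * (1.00436772 - 1)
m_prop = 18.5964 kg

18.5964 kg


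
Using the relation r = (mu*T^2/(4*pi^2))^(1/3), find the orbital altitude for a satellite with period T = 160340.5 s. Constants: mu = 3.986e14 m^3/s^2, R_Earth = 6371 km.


T = 160340.5 s
r = (mu*T^2/(4*pi^2))^(1/3) = (3.986e14 * 160340.5^2 / (4*pi^2))^(1/3)
r = 6.3790304e+07 m = 63790.3045 km
alt = r - R_E = 63790.3045 - 6371 = 57419.3045 km

57419.3045 km


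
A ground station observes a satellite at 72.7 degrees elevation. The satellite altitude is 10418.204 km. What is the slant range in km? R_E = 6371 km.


h = 10418.204 km, el = 72.7 deg
d = -R_E*sin(el) + sqrt((R_E*sin(el))^2 + 2*R_E*h + h^2)
d = -6371.0000*sin(1.2689) + sqrt((6371.0000*0.9547608)^2 + 2*6371.0000*10418.204 + 10418.204^2)
d = 10599.1839 km

10599.1839 km


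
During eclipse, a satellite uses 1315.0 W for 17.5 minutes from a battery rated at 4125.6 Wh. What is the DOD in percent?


E_used = P * t / 60 = 1315.0 * 17.5 / 60 = 383.5417 Wh
DOD = E_used / E_total * 100 = 383.5417 / 4125.6 * 100
DOD = 9.2966 %

9.2966 %


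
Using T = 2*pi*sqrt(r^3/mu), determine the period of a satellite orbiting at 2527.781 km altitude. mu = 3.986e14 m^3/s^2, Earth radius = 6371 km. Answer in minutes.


r = 8898.7810 km = 8.898781e+06 m
T = 2*pi*sqrt(r^3/mu) = 2*pi*sqrt(7.0467937e+20 / 3.986e14)
T = 8354.2410 s = 139.2374 min

139.2374 minutes


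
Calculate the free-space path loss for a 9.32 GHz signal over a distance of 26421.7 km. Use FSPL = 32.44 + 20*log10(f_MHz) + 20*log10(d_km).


f = 9.32 GHz = 9320.0000 MHz
d = 26421.7 km
FSPL = 32.44 + 20*log10(9320.0000) + 20*log10(26421.7)
FSPL = 32.44 + 79.3883 + 88.4392
FSPL = 200.2675 dB

200.2675 dB


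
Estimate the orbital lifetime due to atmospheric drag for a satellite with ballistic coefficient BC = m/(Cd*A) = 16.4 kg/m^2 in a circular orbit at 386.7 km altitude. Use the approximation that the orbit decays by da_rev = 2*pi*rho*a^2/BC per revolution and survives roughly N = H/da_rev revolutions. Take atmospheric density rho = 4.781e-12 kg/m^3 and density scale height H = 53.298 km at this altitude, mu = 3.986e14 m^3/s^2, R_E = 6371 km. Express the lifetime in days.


a = R_E + alt = 6757.7000 km = 6.7577e+06 m
da_rev = 2*pi*rho*a^2/BC = 2*pi*4.781e-12*(6.7577e+06)^2/16.4 = 83.647426 m per revolution
N = H/da_rev = 53298.0000 m / 83.647426 m = 637.1744 revolutions
P = 2*pi*sqrt(a^3/mu) = 5528.5289 s
lifetime = N*P = 637.1744 * 5528.5289 = 3.5226372e+06 s = 40.7713 days

40.7713 days


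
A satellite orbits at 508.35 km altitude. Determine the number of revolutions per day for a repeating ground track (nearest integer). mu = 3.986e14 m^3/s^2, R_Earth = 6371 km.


r = 6.87935e+06 m
T = 2*pi*sqrt(r^3/mu) = 5678.4830 s = 94.6414 min
revs/day = 1440 / 94.6414 = 15.2153
Rounded: 15 revolutions per day

15 revolutions per day


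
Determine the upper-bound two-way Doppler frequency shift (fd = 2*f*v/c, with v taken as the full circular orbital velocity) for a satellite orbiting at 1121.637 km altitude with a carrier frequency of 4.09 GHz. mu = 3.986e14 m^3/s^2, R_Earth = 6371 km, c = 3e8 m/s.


r = 7.492637e+06 m
v = sqrt(mu/r) = 7293.7572 m/s (worst-case radial velocity)
f = 4.09 GHz = 4.09e+09 Hz
fd = 2*f*v/c = 2*4.09e+09*7293.7572/3.0e+08
fd = 198876.4458 Hz

198876.4458 Hz


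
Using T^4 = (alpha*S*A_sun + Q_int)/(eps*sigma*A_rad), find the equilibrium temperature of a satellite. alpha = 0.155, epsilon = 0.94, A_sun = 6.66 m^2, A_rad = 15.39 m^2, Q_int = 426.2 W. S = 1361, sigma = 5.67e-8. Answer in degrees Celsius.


Numerator = alpha*S*A_sun + Q_int = 0.155*1361*6.66 + 426.2 = 1831.1603 W
Denominator = eps*sigma*A_rad = 0.94*5.67e-8*15.39 = 8.2025622e-07 W/K^4
T^4 = 2.2324248e+09 K^4
T = 217.3673 K = -55.7827 C

-55.7827 degrees Celsius


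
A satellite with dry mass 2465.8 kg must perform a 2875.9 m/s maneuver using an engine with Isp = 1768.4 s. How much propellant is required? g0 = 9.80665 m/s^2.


ve = Isp * g0 = 1768.4 * 9.80665 = 17342.079860 m/s
mass ratio = exp(dv/ve) = exp(2875.9/17342.079860) = 1.18037670
m_prop = m_dry * (mr - 1) = 2465.8 * (1.18037670 - 1)
m_prop = 444.7729 kg

444.7729 kg


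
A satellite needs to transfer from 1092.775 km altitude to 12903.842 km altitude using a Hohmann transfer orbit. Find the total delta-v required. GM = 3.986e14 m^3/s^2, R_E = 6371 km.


r1 = 7463.7750 km = 7.463775e+06 m
r2 = 19274.8420 km = 1.9274842e+07 m
dv1 = sqrt(mu/r1)*(sqrt(2*r2/(r1+r2)) - 1) = 1466.8146 m/s
dv2 = sqrt(mu/r2)*(1 - sqrt(2*r1/(r1+r2))) = 1149.7038 m/s
total dv = |dv1| + |dv2| = 1466.8146 + 1149.7038 = 2616.5184 m/s = 2.6165 km/s

2.6165 km/s


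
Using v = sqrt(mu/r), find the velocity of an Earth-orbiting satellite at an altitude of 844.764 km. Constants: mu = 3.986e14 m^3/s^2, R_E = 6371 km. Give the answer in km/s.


r = R_E + alt = 6371.0 + 844.764 = 7215.7640 km = 7.215764e+06 m
v = sqrt(mu/r) = sqrt(3.986e14 / 7.215764e+06) = 7432.3728 m/s = 7.4324 km/s

7.4324 km/s


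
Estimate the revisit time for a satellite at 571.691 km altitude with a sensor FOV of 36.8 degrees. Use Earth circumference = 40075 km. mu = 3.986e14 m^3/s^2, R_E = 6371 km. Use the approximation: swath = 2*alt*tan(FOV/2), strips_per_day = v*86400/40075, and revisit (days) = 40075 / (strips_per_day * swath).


swath = 2*571.691*tan(0.3211406) = 380.3526 km
v = sqrt(mu/r) = 7577.1298 m/s = 7.5771 km/s
strips/day = v*86400/40075 = 7.5771*86400/40075 = 16.3360
coverage/day = strips * swath = 16.3360 * 380.3526 = 6213.4283 km
revisit = 40075 / 6213.4283 = 6.4497 days

6.4497 days


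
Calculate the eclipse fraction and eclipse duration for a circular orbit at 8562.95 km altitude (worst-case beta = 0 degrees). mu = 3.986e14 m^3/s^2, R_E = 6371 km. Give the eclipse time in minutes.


r = 14933.9500 km
T = 302.7067 min
Eclipse fraction = arcsin(R_E/r)/pi = arcsin(6371.0000/14933.9500)/pi
= arcsin(0.4266118)/pi = 0.1402929
Eclipse duration = 0.1402929 * 302.7067 = 42.4676 min

42.4676 minutes


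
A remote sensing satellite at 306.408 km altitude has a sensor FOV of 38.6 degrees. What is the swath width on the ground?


FOV = 38.6 deg = 0.6736971 rad
swath = 2 * alt * tan(FOV/2) = 2 * 306.408 * tan(0.3368485)
swath = 2 * 306.408 * 0.350195
swath = 214.6051 km

214.6051 km


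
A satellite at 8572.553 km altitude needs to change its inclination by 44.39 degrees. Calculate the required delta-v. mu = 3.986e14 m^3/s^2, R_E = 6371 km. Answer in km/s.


r = 14943.5530 km = 1.4943553e+07 m
V = sqrt(mu/r) = 5164.6597 m/s
di = 44.39 deg = 0.7747517 rad
dV = 2*V*sin(di/2) = 2*5164.6597*sin(0.3873758)
dV = 3902.0036 m/s = 3.9020 km/s

3.9020 km/s


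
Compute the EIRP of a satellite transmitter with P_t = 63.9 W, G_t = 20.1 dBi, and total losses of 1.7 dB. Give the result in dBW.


Pt = 63.9 W = 18.0550 dBW
EIRP = Pt_dBW + Gt - losses = 18.0550 + 20.1 - 1.7 = 36.4550 dBW

36.4550 dBW


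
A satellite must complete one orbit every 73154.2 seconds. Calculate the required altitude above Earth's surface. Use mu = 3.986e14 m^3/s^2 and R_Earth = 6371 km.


T = 73154.2 s
r = (mu*T^2/(4*pi^2))^(1/3) = (3.986e14 * 73154.2^2 / (4*pi^2))^(1/3)
r = 3.7805243e+07 m = 37805.2426 km
alt = r - R_E = 37805.2426 - 6371 = 31434.2426 km

31434.2426 km


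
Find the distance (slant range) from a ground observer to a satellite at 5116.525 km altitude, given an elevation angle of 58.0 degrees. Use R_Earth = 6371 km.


h = 5116.525 km, el = 58.0 deg
d = -R_E*sin(el) + sqrt((R_E*sin(el))^2 + 2*R_E*h + h^2)
d = -6371.0000*sin(1.0123) + sqrt((6371.0000*0.8480481)^2 + 2*6371.0000*5116.525 + 5116.525^2)
d = 5577.2984 km

5577.2984 km


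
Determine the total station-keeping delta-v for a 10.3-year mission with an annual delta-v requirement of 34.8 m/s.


dV = rate * years = 34.8 * 10.3
dV = 358.4400 m/s

358.4400 m/s


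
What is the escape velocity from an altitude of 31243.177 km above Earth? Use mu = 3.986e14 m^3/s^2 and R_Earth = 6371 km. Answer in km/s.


r = 6371.0 + 31243.177 = 37614.1770 km = 3.7614177e+07 m
v_esc = sqrt(2*mu/r) = sqrt(2*3.986e14 / 3.7614177e+07)
v_esc = 4603.7090 m/s = 4.6037 km/s

4.6037 km/s


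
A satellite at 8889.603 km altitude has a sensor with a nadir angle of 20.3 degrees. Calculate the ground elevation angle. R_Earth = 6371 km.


r = R_E + alt = 15260.6030 km
Law of sines in the satellite / Earth-center / ground-point triangle:
  sin(nadir)/R_E = sin(90 + el)/r  =>  cos(el) = (r/R_E)*sin(nadir)
cos(el) = (15260.6030 / 6371.0000) * sin(20.3 deg) = 0.831023
el = arccos(0.831023) = 33.7960 deg
(Earth-central angle = 90 - nadir - el = 35.9040 deg)

33.7960 degrees


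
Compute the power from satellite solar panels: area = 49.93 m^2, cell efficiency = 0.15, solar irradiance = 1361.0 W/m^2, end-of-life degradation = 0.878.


P = area * eta * S * degradation
P = 49.93 * 0.15 * 1361.0 * 0.878
P = 8949.6379 W

8949.6379 W


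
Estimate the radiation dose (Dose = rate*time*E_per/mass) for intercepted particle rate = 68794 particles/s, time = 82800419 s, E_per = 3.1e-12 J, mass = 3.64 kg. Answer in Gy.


Total energy deposited = rate * time * E_per
  = 68794 * 82800419 * 3.1e-12 = 17.6581 J
Dose = E_total / mass = 17.6581 / 3.64
Dose = 4.8511 Gy

4.8511 Gy


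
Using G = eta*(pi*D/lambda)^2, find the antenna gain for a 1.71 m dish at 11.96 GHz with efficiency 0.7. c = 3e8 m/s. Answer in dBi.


lambda = c/f = 3e8 / 1.196e+10 = 0.02508361 m
G = eta*(pi*D/lambda)^2 = 0.7*(pi*1.71/0.02508361)^2
G = 32107.7488 (linear)
G = 10*log10(32107.7488) = 45.0661 dBi

45.0661 dBi


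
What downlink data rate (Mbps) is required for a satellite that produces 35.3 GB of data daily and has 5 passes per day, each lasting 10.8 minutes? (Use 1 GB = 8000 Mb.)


total contact time = 5 * 10.8 * 60 = 3240.0000 s
data = 35.3 GB = 282400.0000 Mb
rate = 282400.0000 / 3240.0000 = 87.1605 Mbps

87.1605 Mbps


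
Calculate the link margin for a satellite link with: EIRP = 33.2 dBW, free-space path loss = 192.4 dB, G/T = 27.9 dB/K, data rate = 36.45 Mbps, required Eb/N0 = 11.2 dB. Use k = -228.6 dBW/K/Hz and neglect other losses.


C/N0 = EIRP - FSPL + G/T - k = 33.2 - 192.4 + 27.9 - (-228.6)
C/N0 = 97.3000 dB-Hz
R_b = 36.45 Mbps = 3.645e+07 bps -> 10*log10(R_b) = 75.6170 dB-Hz
Eb/N0 = C/N0 - 10*log10(R_b) = 97.3000 - 75.6170 = 21.6830 dB
Margin = Eb/N0 - Eb/N0_req = 21.6830 - 11.2 = 10.4830 dB (link closes)

10.4830 dB


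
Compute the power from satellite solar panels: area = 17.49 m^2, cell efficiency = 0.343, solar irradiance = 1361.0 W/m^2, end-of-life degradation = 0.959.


P = area * eta * S * degradation
P = 17.49 * 0.343 * 1361.0 * 0.959
P = 7829.9802 W

7829.9802 W


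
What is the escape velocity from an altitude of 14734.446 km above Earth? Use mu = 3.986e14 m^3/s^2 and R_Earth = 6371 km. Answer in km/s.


r = 6371.0 + 14734.446 = 21105.4460 km = 2.1105446e+07 m
v_esc = sqrt(2*mu/r) = sqrt(2*3.986e14 / 2.1105446e+07)
v_esc = 6145.9126 m/s = 6.1459 km/s

6.1459 km/s


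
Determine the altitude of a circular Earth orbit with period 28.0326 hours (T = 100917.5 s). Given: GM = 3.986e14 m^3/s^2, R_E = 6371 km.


T = 100917.5 s
r = (mu*T^2/(4*pi^2))^(1/3) = (3.986e14 * 100917.5^2 / (4*pi^2))^(1/3)
r = 4.6849343e+07 m = 46849.3433 km
alt = r - R_E = 46849.3433 - 6371 = 40478.3433 km

40478.3433 km


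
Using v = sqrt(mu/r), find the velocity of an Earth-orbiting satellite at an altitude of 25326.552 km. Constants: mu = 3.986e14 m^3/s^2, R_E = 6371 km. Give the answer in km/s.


r = R_E + alt = 6371.0 + 25326.552 = 31697.5520 km = 3.1697552e+07 m
v = sqrt(mu/r) = sqrt(3.986e14 / 3.1697552e+07) = 3546.1393 m/s = 3.5461 km/s

3.5461 km/s


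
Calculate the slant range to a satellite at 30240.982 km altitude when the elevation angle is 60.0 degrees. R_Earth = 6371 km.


h = 30240.982 km, el = 60.0 deg
d = -R_E*sin(el) + sqrt((R_E*sin(el))^2 + 2*R_E*h + h^2)
d = -6371.0000*sin(1.0472) + sqrt((6371.0000*0.8660254)^2 + 2*6371.0000*30240.982 + 30240.982^2)
d = 30955.6904 km

30955.6904 km


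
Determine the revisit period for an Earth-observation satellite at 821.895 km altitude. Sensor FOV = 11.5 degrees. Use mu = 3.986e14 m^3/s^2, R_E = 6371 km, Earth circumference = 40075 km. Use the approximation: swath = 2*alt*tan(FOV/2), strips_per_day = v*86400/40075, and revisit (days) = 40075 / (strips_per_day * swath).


swath = 2*821.895*tan(0.1003564) = 165.5209 km
v = sqrt(mu/r) = 7444.1786 m/s = 7.4442 km/s
strips/day = v*86400/40075 = 7.4442*86400/40075 = 16.0493
coverage/day = strips * swath = 16.0493 * 165.5209 = 2656.5009 km
revisit = 40075 / 2656.5009 = 15.0856 days

15.0856 days


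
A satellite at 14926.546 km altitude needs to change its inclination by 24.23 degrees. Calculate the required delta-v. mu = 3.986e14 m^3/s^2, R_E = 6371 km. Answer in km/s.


r = 21297.5460 km = 2.1297546e+07 m
V = sqrt(mu/r) = 4326.1728 m/s
di = 24.23 deg = 0.4228933 rad
dV = 2*V*sin(di/2) = 2*4326.1728*sin(0.2114466)
dV = 1815.9071 m/s = 1.8159 km/s

1.8159 km/s


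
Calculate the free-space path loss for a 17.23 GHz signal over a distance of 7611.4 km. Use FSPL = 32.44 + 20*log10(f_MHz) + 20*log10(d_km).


f = 17.23 GHz = 17230.0000 MHz
d = 7611.4 km
FSPL = 32.44 + 20*log10(17230.0000) + 20*log10(7611.4)
FSPL = 32.44 + 84.7257 + 77.6293
FSPL = 194.7950 dB

194.7950 dB


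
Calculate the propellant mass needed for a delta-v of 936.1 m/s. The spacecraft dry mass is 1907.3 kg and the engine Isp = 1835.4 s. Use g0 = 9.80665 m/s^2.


ve = Isp * g0 = 1835.4 * 9.80665 = 17999.125410 m/s
mass ratio = exp(dv/ve) = exp(936.1/17999.125410) = 1.05338426
m_prop = m_dry * (mr - 1) = 1907.3 * (1.05338426 - 1)
m_prop = 101.8198 kg

101.8198 kg


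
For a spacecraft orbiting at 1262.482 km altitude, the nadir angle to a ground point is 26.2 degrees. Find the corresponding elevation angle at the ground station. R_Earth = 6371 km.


r = R_E + alt = 7633.4820 km
Law of sines in the satellite / Earth-center / ground-point triangle:
  sin(nadir)/R_E = sin(90 + el)/r  =>  cos(el) = (r/R_E)*sin(nadir)
cos(el) = (7633.4820 / 6371.0000) * sin(26.2 deg) = 0.528995
el = arccos(0.528995) = 58.0624 deg
(Earth-central angle = 90 - nadir - el = 5.7376 deg)

58.0624 degrees


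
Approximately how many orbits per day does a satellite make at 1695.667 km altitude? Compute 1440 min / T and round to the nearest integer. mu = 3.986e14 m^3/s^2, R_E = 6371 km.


r = 8.066667e+06 m
T = 2*pi*sqrt(r^3/mu) = 7210.2847 s = 120.1714 min
revs/day = 1440 / 120.1714 = 11.9829
Rounded: 12 revolutions per day

12 revolutions per day


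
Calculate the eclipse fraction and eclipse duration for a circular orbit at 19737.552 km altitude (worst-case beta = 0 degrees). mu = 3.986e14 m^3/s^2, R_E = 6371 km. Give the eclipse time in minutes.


r = 26108.5520 km
T = 699.7359 min
Eclipse fraction = arcsin(R_E/r)/pi = arcsin(6371.0000/26108.5520)/pi
= arcsin(0.2440197)/pi = 0.07846615
Eclipse duration = 0.07846615 * 699.7359 = 54.9056 min

54.9056 minutes


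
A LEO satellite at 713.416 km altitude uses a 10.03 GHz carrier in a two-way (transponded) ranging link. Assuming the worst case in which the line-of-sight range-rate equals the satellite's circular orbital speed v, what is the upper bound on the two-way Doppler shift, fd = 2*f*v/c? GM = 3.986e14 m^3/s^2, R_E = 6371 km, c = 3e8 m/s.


r = 7.084416e+06 m
v = sqrt(mu/r) = 7500.9560 m/s (worst-case radial velocity)
f = 10.03 GHz = 1.003e+10 Hz
fd = 2*f*v/c = 2*1.003e+10*7500.9560/3.0e+08
fd = 501563.9264 Hz

501563.9264 Hz


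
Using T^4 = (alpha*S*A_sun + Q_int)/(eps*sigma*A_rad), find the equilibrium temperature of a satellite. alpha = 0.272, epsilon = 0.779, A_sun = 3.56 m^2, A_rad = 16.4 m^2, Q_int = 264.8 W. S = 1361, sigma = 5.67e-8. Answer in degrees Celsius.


Numerator = alpha*S*A_sun + Q_int = 0.272*1361*3.56 + 264.8 = 1582.6835 W
Denominator = eps*sigma*A_rad = 0.779*5.67e-8*16.4 = 7.2437652e-07 W/K^4
T^4 = 2.1848907e+09 K^4
T = 216.2009 K = -56.9491 C

-56.9491 degrees Celsius


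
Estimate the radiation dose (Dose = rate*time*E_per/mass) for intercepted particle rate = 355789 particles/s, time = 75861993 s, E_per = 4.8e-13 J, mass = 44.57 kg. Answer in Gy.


Total energy deposited = rate * time * E_per
  = 355789 * 75861993 * 4.8e-13 = 12.9556 J
Dose = E_total / mass = 12.9556 / 44.57
Dose = 0.2906801 Gy

0.2907 Gy


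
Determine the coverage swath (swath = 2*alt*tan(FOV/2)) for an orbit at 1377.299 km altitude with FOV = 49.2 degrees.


FOV = 49.2 deg = 0.858702 rad
swath = 2 * alt * tan(FOV/2) = 2 * 1377.299 * tan(0.429351)
swath = 2 * 1377.299 * 0.4578357
swath = 1261.1534 km

1261.1534 km


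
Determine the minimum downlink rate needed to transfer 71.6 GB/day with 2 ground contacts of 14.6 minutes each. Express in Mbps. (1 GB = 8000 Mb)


total contact time = 2 * 14.6 * 60 = 1752.0000 s
data = 71.6 GB = 572800.0000 Mb
rate = 572800.0000 / 1752.0000 = 326.9406 Mbps

326.9406 Mbps


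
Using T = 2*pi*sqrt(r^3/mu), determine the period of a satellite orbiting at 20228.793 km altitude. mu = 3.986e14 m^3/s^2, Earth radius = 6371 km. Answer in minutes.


r = 26599.7930 km = 2.6599793e+07 m
T = 2*pi*sqrt(r^3/mu) = 2*pi*sqrt(1.8820657e+22 / 3.986e14)
T = 43174.6282 s = 719.5771 min

719.5771 minutes


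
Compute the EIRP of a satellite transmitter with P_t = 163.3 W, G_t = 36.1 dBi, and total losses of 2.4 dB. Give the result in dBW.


Pt = 163.3 W = 22.1299 dBW
EIRP = Pt_dBW + Gt - losses = 22.1299 + 36.1 - 2.4 = 55.8299 dBW

55.8299 dBW


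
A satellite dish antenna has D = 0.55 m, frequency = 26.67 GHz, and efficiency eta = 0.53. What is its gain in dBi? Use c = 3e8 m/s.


lambda = c/f = 3e8 / 2.667e+10 = 0.01124859 m
G = eta*(pi*D/lambda)^2 = 0.53*(pi*0.55/0.01124859)^2
G = 12505.5995 (linear)
G = 10*log10(12505.5995) = 40.9710 dBi

40.9710 dBi


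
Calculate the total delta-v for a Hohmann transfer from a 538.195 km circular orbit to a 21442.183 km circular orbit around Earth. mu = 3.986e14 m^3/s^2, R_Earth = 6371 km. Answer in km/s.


r1 = 6909.1950 km = 6.909195e+06 m
r2 = 27813.1830 km = 2.7813183e+07 m
dv1 = sqrt(mu/r1)*(sqrt(2*r2/(r1+r2)) - 1) = 2018.2246 m/s
dv2 = sqrt(mu/r2)*(1 - sqrt(2*r1/(r1+r2))) = 1397.4935 m/s
total dv = |dv1| + |dv2| = 2018.2246 + 1397.4935 = 3415.7181 m/s = 3.4157 km/s

3.4157 km/s


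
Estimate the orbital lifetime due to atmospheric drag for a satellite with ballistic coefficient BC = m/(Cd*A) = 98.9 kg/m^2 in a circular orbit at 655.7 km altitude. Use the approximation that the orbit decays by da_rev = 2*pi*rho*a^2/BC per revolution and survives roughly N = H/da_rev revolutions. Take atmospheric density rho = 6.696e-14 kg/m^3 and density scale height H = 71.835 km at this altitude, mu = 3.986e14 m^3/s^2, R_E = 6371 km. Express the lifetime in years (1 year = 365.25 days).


a = R_E + alt = 7026.7000 km = 7.0267e+06 m
da_rev = 2*pi*rho*a^2/BC = 2*pi*6.696e-14*(7.0267e+06)^2/98.9 = 0.210039921 m per revolution
N = H/da_rev = 71835.0000 m / 0.210039921 m = 342006.4135 revolutions
P = 2*pi*sqrt(a^3/mu) = 5861.8991 s
lifetime = N*P = 342006.4135 * 5861.8991 = 2.0048071e+09 s = 23203.7858 days
years = 23203.7858 / 365.25 = 63.5285 years

63.5285 years


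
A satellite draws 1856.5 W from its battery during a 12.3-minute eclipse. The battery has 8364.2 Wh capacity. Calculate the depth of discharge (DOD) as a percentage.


E_used = P * t / 60 = 1856.5 * 12.3 / 60 = 380.5825 Wh
DOD = E_used / E_total * 100 = 380.5825 / 8364.2 * 100
DOD = 4.5501 %

4.5501 %


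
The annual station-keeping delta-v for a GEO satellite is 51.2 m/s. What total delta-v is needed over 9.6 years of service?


dV = rate * years = 51.2 * 9.6
dV = 491.5200 m/s

491.5200 m/s


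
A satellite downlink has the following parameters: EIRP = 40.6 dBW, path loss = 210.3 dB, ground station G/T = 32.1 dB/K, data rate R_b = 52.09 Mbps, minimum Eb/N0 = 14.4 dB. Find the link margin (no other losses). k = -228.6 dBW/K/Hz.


C/N0 = EIRP - FSPL + G/T - k = 40.6 - 210.3 + 32.1 - (-228.6)
C/N0 = 91.0000 dB-Hz
R_b = 52.09 Mbps = 5.209e+07 bps -> 10*log10(R_b) = 77.1675 dB-Hz
Eb/N0 = C/N0 - 10*log10(R_b) = 91.0000 - 77.1675 = 13.8325 dB
Margin = Eb/N0 - Eb/N0_req = 13.8325 - 14.4 = -0.5675436 dB (negative margin: link does not close)

-0.5675 dB


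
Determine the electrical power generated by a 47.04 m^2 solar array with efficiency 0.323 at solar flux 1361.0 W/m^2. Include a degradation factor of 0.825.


P = area * eta * S * degradation
P = 47.04 * 0.323 * 1361.0 * 0.825
P = 17060.1132 W

17060.1132 W


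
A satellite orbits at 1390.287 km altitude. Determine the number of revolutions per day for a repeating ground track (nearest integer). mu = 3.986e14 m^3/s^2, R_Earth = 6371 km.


r = 7.761287e+06 m
T = 2*pi*sqrt(r^3/mu) = 6804.7447 s = 113.4124 min
revs/day = 1440 / 113.4124 = 12.6970
Rounded: 13 revolutions per day

13 revolutions per day


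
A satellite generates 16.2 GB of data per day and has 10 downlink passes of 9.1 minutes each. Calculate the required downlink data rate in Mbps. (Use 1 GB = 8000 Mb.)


total contact time = 10 * 9.1 * 60 = 5460.0000 s
data = 16.2 GB = 129600.0000 Mb
rate = 129600.0000 / 5460.0000 = 23.7363 Mbps

23.7363 Mbps


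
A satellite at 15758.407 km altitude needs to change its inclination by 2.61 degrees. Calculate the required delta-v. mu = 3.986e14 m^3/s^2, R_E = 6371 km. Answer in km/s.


r = 22129.4070 km = 2.2129407e+07 m
V = sqrt(mu/r) = 4244.0819 m/s
di = 2.61 deg = 0.04555309 rad
dV = 2*V*sin(di/2) = 2*4244.0819*sin(0.02277655)
dV = 193.3143 m/s = 0.1933143 km/s

0.1933 km/s


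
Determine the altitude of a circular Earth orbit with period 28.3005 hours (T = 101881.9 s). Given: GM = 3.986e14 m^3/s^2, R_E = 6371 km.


T = 101881.9 s
r = (mu*T^2/(4*pi^2))^(1/3) = (3.986e14 * 101881.9^2 / (4*pi^2))^(1/3)
r = 4.7147342e+07 m = 47147.3415 km
alt = r - R_E = 47147.3415 - 6371 = 40776.3415 km

40776.3415 km


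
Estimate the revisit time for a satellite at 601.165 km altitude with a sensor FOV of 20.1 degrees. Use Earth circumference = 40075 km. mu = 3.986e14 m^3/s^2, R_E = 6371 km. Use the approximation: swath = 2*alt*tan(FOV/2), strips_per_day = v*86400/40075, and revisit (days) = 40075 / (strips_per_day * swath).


swath = 2*601.165*tan(0.1754056) = 213.0852 km
v = sqrt(mu/r) = 7561.0972 m/s = 7.5611 km/s
strips/day = v*86400/40075 = 7.5611*86400/40075 = 16.3014
coverage/day = strips * swath = 16.3014 * 213.0852 = 3473.5887 km
revisit = 40075 / 3473.5887 = 11.5371 days

11.5371 days


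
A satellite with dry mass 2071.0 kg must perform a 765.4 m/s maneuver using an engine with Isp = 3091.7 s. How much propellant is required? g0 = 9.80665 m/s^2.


ve = Isp * g0 = 3091.7 * 9.80665 = 30319.219805 m/s
mass ratio = exp(dv/ve) = exp(765.4/30319.219805) = 1.02556606
m_prop = m_dry * (mr - 1) = 2071.0 * (1.02556606 - 1)
m_prop = 52.9473 kg

52.9473 kg


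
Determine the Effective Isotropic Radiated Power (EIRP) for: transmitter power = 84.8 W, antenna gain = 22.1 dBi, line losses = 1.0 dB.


Pt = 84.8 W = 19.2840 dBW
EIRP = Pt_dBW + Gt - losses = 19.2840 + 22.1 - 1.0 = 40.3840 dBW

40.3840 dBW


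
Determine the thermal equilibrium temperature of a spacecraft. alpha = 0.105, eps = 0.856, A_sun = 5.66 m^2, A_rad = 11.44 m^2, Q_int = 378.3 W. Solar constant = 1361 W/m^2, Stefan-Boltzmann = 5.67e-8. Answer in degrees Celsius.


Numerator = alpha*S*A_sun + Q_int = 0.105*1361*5.66 + 378.3 = 1187.1423 W
Denominator = eps*sigma*A_rad = 0.856*5.67e-8*11.44 = 5.5524269e-07 W/K^4
T^4 = 2.1380602e+09 K^4
T = 215.0329 K = -58.1171 C

-58.1171 degrees Celsius


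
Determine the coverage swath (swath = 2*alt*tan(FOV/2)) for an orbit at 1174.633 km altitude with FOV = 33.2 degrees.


FOV = 33.2 deg = 0.5794493 rad
swath = 2 * alt * tan(FOV/2) = 2 * 1174.633 * tan(0.2897247)
swath = 2 * 1174.633 * 0.2981129
swath = 700.3466 km

700.3466 km


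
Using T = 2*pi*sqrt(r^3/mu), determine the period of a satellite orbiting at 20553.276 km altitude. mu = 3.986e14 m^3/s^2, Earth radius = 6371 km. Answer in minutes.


r = 26924.2760 km = 2.6924276e+07 m
T = 2*pi*sqrt(r^3/mu) = 2*pi*sqrt(1.9517856e+22 / 3.986e14)
T = 43967.0444 s = 732.7841 min

732.7841 minutes


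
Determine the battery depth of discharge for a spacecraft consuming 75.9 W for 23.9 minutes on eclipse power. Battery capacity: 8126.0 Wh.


E_used = P * t / 60 = 75.9 * 23.9 / 60 = 30.2335 Wh
DOD = E_used / E_total * 100 = 30.2335 / 8126.0 * 100
DOD = 0.3720588 %

0.3721 %


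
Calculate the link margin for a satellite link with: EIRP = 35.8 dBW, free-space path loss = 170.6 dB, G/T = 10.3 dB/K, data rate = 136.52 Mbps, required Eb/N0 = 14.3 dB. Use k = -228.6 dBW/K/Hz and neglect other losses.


C/N0 = EIRP - FSPL + G/T - k = 35.8 - 170.6 + 10.3 - (-228.6)
C/N0 = 104.1000 dB-Hz
R_b = 136.52 Mbps = 1.3652e+08 bps -> 10*log10(R_b) = 81.3520 dB-Hz
Eb/N0 = C/N0 - 10*log10(R_b) = 104.1000 - 81.3520 = 22.7480 dB
Margin = Eb/N0 - Eb/N0_req = 22.7480 - 14.3 = 8.4480 dB (link closes)

8.4480 dB


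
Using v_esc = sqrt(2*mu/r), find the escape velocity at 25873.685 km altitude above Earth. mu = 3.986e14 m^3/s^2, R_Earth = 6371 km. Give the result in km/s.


r = 6371.0 + 25873.685 = 32244.6850 km = 3.2244685e+07 m
v_esc = sqrt(2*mu/r) = sqrt(2*3.986e14 / 3.2244685e+07)
v_esc = 4972.2685 m/s = 4.9723 km/s

4.9723 km/s


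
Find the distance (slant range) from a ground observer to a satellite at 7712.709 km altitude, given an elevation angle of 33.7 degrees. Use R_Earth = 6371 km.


h = 7712.709 km, el = 33.7 deg
d = -R_E*sin(el) + sqrt((R_E*sin(el))^2 + 2*R_E*h + h^2)
d = -6371.0000*sin(0.588176) + sqrt((6371.0000*0.5548444)^2 + 2*6371.0000*7712.709 + 7712.709^2)
d = 9513.3364 km

9513.3364 km


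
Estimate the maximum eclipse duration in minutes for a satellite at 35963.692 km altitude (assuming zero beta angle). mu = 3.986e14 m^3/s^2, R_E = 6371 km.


r = 42334.6920 km
T = 1444.7895 min
Eclipse fraction = arcsin(R_E/r)/pi = arcsin(6371.0000/42334.6920)/pi
= arcsin(0.1504912)/pi = 0.04808553
Eclipse duration = 0.04808553 * 1444.7895 = 69.4735 min

69.4735 minutes


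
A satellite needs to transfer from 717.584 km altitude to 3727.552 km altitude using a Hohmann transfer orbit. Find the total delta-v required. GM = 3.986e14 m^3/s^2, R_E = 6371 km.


r1 = 7088.5840 km = 7.088584e+06 m
r2 = 10098.5520 km = 1.0098552e+07 m
dv1 = sqrt(mu/r1)*(sqrt(2*r2/(r1+r2)) - 1) = 630.1479 m/s
dv2 = sqrt(mu/r2)*(1 - sqrt(2*r1/(r1+r2))) = 576.5913 m/s
total dv = |dv1| + |dv2| = 630.1479 + 576.5913 = 1206.7393 m/s = 1.2067 km/s

1.2067 km/s


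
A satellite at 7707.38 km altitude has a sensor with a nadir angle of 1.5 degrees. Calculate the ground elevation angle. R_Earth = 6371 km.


r = R_E + alt = 14078.3800 km
Law of sines in the satellite / Earth-center / ground-point triangle:
  sin(nadir)/R_E = sin(90 + el)/r  =>  cos(el) = (r/R_E)*sin(nadir)
cos(el) = (14078.3800 / 6371.0000) * sin(1.5 deg) = 0.05784477
el = arccos(0.05784477) = 86.6839 deg
(Earth-central angle = 90 - nadir - el = 1.8161 deg)

86.6839 degrees


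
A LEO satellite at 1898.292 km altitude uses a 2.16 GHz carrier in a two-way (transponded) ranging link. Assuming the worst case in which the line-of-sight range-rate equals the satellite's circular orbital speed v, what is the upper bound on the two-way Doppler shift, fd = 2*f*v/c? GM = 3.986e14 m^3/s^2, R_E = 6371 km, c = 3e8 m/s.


r = 8.269292e+06 m
v = sqrt(mu/r) = 6942.7973 m/s (worst-case radial velocity)
f = 2.16 GHz = 2.16e+09 Hz
fd = 2*f*v/c = 2*2.16e+09*6942.7973/3.0e+08
fd = 99976.2805 Hz

99976.2805 Hz


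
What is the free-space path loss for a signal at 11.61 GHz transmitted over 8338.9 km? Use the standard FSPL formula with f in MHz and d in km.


f = 11.61 GHz = 11610.0000 MHz
d = 8338.9 km
FSPL = 32.44 + 20*log10(11610.0000) + 20*log10(8338.9)
FSPL = 32.44 + 81.2966 + 78.4222
FSPL = 192.1588 dB

192.1588 dB


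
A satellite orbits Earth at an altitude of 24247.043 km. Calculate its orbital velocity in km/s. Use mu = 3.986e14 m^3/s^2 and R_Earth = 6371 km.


r = R_E + alt = 6371.0 + 24247.043 = 30618.0430 km = 3.0618043e+07 m
v = sqrt(mu/r) = sqrt(3.986e14 / 3.0618043e+07) = 3608.1114 m/s = 3.6081 km/s

3.6081 km/s


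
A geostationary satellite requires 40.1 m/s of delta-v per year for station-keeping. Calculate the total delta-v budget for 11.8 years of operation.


dV = rate * years = 40.1 * 11.8
dV = 473.1800 m/s

473.1800 m/s


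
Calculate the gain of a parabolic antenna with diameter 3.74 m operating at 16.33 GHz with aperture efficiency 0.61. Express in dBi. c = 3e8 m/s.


lambda = c/f = 3e8 / 1.633e+10 = 0.0183711 m
G = eta*(pi*D/lambda)^2 = 0.61*(pi*3.74/0.0183711)^2
G = 249518.4390 (linear)
G = 10*log10(249518.4390) = 53.9710 dBi

53.9710 dBi


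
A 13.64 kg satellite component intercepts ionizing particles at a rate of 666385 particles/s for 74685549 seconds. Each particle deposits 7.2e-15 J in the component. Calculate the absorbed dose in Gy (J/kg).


Total energy deposited = rate * time * E_per
  = 666385 * 74685549 * 7.2e-15 = 0.3583392 J
Dose = E_total / mass = 0.3583392 / 13.64
Dose = 0.0262712 Gy

0.0263 Gy


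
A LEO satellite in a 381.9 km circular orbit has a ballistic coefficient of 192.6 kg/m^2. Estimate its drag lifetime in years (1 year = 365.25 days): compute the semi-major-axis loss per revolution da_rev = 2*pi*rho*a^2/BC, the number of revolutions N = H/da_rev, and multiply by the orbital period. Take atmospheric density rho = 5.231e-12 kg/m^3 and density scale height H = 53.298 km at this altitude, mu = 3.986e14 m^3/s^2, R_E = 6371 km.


a = R_E + alt = 6752.9000 km = 6.7529e+06 m
da_rev = 2*pi*rho*a^2/BC = 2*pi*5.231e-12*(6.7529e+06)^2/192.6 = 7.781959 m per revolution
N = H/da_rev = 53298.0000 m / 7.781959 m = 6848.9181 revolutions
P = 2*pi*sqrt(a^3/mu) = 5522.6396 s
lifetime = N*P = 6848.9181 * 5522.6396 = 3.7824106e+07 s = 437.7790 days
years = 437.7790 / 365.25 = 1.1986 years

1.1986 years


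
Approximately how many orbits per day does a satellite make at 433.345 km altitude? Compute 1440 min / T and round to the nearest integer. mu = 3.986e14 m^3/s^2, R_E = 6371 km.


r = 6.804345e+06 m
T = 2*pi*sqrt(r^3/mu) = 5585.8685 s = 93.0978 min
revs/day = 1440 / 93.0978 = 15.4676
Rounded: 15 revolutions per day

15 revolutions per day


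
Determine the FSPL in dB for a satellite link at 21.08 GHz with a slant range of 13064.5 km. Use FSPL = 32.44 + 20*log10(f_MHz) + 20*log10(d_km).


f = 21.08 GHz = 21080.0000 MHz
d = 13064.5 km
FSPL = 32.44 + 20*log10(21080.0000) + 20*log10(13064.5)
FSPL = 32.44 + 86.4774 + 82.3219
FSPL = 201.2393 dB

201.2393 dB


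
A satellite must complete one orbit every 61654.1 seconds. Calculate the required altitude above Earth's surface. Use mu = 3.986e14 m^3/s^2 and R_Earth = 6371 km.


T = 61654.1 s
r = (mu*T^2/(4*pi^2))^(1/3) = (3.986e14 * 61654.1^2 / (4*pi^2))^(1/3)
r = 3.3731358e+07 m = 33731.3581 km
alt = r - R_E = 33731.3581 - 6371 = 27360.3581 km

27360.3581 km


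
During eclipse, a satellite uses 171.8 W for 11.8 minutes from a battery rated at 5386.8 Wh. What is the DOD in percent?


E_used = P * t / 60 = 171.8 * 11.8 / 60 = 33.7873 Wh
DOD = E_used / E_total * 100 = 33.7873 / 5386.8 * 100
DOD = 0.6272246 %

0.6272 %


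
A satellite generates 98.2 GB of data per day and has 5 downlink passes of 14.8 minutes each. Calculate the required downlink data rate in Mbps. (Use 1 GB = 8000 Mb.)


total contact time = 5 * 14.8 * 60 = 4440.0000 s
data = 98.2 GB = 785600.0000 Mb
rate = 785600.0000 / 4440.0000 = 176.9369 Mbps

176.9369 Mbps
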